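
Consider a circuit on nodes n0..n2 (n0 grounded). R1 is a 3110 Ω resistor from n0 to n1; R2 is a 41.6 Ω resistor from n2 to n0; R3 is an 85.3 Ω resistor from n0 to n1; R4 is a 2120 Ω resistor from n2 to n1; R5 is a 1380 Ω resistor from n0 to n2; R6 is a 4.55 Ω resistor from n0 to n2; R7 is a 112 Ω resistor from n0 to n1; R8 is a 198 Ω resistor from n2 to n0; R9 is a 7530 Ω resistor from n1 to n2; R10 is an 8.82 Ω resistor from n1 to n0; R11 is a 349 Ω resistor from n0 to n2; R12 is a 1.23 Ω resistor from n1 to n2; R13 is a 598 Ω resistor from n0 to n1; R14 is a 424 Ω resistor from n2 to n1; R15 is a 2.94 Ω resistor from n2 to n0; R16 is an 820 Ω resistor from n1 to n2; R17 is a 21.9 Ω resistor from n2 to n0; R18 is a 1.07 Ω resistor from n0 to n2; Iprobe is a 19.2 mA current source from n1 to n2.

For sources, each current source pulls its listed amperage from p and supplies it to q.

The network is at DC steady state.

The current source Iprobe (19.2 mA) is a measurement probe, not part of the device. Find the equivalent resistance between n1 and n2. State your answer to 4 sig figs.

R_eq = 1.061 Ω

Element admittances at DC:
  Y(R1) = 0.0003215 S between n0,n1
  Y(R2) = 0.02404 S between n2,n0
  Y(R3) = 0.01172 S between n0,n1
  Y(R4) = 0.0004717 S between n2,n1
  Y(R5) = 0.0007246 S between n0,n2
  Y(R6) = 0.2198 S between n0,n2
  Y(R7) = 0.008929 S between n0,n1
  Y(R8) = 0.005051 S between n2,n0
  Y(R9) = 0.0001328 S between n1,n2
  Y(R10) = 0.1134 S between n1,n0
  Y(R11) = 0.002865 S between n0,n2
  Y(R12) = 0.8130 S between n1,n2
  Y(R13) = 0.001672 S between n0,n1
  Y(R14) = 0.002358 S between n2,n1
  Y(R15) = 0.3401 S between n2,n0
  Y(R16) = 0.001220 S between n1,n2
  Y(R17) = 0.04566 S between n2,n0
  Y(R18) = 0.9346 S between n0,n2
  Iprobe: injects 0.0192 A into n2 (from n1)
Assemble and solve the 2×2 MNA system:
  V(n1)=-0.01875  V(n2)=0.001622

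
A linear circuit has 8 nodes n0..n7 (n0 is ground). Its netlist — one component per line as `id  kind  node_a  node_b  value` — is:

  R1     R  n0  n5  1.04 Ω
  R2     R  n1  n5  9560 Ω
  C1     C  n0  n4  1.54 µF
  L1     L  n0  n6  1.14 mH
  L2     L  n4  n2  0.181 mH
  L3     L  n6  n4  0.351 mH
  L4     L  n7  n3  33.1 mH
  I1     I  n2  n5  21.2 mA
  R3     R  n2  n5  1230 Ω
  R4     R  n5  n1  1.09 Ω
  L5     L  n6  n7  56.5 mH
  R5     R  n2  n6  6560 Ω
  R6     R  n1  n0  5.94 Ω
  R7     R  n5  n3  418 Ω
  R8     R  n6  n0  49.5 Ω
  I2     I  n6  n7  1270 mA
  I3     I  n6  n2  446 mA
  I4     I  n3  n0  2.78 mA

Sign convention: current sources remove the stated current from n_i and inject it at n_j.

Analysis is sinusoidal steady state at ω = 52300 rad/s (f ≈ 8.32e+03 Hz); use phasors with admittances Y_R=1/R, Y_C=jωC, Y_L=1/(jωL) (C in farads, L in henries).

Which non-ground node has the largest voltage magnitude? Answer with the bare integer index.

7

Element admittances at ω=52300 rad/s:
  Y(R1) = 0.9615+0.000j S between n0,n5
  Y(R2) = 0.0001046+0.000j S between n1,n5
  Y(C1) = 0.000+0.08054j S between n0,n4
  Y(L1) = 0.000-0.01677j S between n0,n6
  Y(L2) = 0.000-0.1056j S between n4,n2
  Y(L3) = 0.000-0.05447j S between n6,n4
  Y(L4) = 0.000-0.0005777j S between n7,n3
  I1: injects 0.0212 A into n5 (from n2)
  Y(R3) = 0.0008130+0.000j S between n2,n5
  Y(R4) = 0.9174+0.000j S between n5,n1
  Y(L5) = 0.000-0.0003384j S between n6,n7
  Y(R5) = 0.0001524+0.000j S between n2,n6
  Y(R6) = 0.1684+0.000j S between n1,n0
  Y(R7) = 0.002392+0.000j S between n5,n3
  Y(R8) = 0.02020+0.000j S between n6,n0
  I2: injects 1.27 A into n7 (from n6)
  I3: injects 0.446 A into n2 (from n6)
  I4: injects 0.00278 A into n0 (from n3)
Assemble and solve the 7×7 MNA system:
  V(n1)=0.6211+0.06129j  V(n2)=1.763+11.50j  V(n3)=330.7+29.66j  V(n4)=1.642+7.487j  V(n5)=0.7351+0.07254j  V(n6)=-1.020-11.36j  V(n7)=208.1+1401j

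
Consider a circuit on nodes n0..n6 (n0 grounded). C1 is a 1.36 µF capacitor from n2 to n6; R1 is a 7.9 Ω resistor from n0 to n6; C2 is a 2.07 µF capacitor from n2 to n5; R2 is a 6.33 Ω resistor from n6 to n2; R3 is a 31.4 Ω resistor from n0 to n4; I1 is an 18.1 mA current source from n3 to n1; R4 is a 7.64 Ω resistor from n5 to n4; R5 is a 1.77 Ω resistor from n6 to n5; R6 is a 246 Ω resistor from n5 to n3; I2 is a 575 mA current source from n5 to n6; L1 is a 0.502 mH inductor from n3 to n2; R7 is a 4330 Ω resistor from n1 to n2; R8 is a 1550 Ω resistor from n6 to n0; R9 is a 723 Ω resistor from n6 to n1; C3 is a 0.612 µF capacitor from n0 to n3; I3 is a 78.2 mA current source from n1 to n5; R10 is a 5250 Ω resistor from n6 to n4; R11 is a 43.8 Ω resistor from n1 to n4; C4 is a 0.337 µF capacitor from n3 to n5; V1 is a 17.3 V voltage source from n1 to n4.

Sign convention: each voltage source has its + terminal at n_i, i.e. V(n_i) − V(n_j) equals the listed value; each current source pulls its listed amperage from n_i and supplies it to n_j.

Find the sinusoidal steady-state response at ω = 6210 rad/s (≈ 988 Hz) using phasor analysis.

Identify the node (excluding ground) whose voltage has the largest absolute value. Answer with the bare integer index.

MNA unknowns: 6 node voltages V₁..V_6 plus 1 source current (V1)
C1: Y=0.000+0.008446j on G[2,6]
R1: Y=0.1266+0.000j on G[0,6]
C2: Y=0.000+0.01285j on G[2,5]
R2: Y=0.1580+0.000j on G[6,2]
R3: Y=0.03185+0.000j on G[0,4]
I1: z[3]−=0.0181, z[1]+=0.0181
R4: Y=0.1309+0.000j on G[5,4]
R5: Y=0.5650+0.000j on G[6,5]
R6: Y=0.004065+0.000j on G[5,3]
I2: z[5]−=0.575, z[6]+=0.575
L1: Y=0.000-0.3208j on G[3,2]
R7: Y=0.0002309+0.000j on G[1,2]
R8: Y=0.0006452+0.000j on G[6,0]
R9: Y=0.001383+0.000j on G[6,1]
C3: Y=0.000+0.003801j on G[0,3]
I3: z[1]−=0.0782, z[5]+=0.0782
R10: Y=0.0001905+0.000j on G[6,4]
R11: Y=0.02283+0.000j on G[1,4]
C4: Y=0.000+0.002093j on G[3,5]
V1: row V1−V4=17.3, i_V1 at 1,4
solve → V1=16.22+0.01042j, V2=0.1375-0.07785j, V3=0.1426-0.1477j, V4=-1.084+0.01042j, V5=-0.6940+0.01332j, V6=0.2670-0.006869j
aux → i_V1=-0.4808-4.430e-05j

1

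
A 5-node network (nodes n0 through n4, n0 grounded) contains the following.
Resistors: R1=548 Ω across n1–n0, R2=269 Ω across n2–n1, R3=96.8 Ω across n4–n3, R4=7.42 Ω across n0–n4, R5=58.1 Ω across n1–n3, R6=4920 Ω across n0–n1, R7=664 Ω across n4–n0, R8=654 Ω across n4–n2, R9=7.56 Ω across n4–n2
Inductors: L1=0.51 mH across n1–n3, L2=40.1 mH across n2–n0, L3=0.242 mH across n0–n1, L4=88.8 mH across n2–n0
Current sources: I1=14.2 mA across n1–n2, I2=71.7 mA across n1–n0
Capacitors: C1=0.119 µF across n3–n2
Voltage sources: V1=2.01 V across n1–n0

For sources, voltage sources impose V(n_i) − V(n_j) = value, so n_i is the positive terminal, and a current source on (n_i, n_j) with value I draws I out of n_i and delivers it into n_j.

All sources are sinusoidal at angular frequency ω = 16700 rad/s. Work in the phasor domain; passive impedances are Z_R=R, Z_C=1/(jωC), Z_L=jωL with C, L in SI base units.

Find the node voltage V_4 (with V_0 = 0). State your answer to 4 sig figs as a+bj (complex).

MNA unknowns: 4 node voltages V₁..V_4 plus 1 source current (V1)
R1: Y=0.001825+0.000j on G[1,0]
R2: Y=0.003717+0.000j on G[2,1]
L1: Y=0.000-0.1174j on G[1,3]
I1: z[1]−=0.0142, z[2]+=0.0142
R3: Y=0.01033+0.000j on G[4,3]
R4: Y=0.1348+0.000j on G[0,4]
R5: Y=0.01721+0.000j on G[1,3]
R6: Y=0.0002033+0.000j on G[0,1]
L2: Y=0.000-0.001493j on G[2,0]
L3: Y=0.000-0.2474j on G[0,1]
I2: z[1]−=0.0717, z[0]+=0.0717
C1: Y=0.000+0.001987j on G[3,2]
R7: Y=0.001506+0.000j on G[4,0]
R8: Y=0.001529+0.000j on G[4,2]
L4: Y=0.000-0.0006743j on G[2,0]
R9: Y=0.1323+0.000j on G[4,2]
V1: row V1−V0=2.01, i_V1 at 1,0
solve → V1=2.010+0.000j, V2=0.4319+0.04474j, V3=1.999-0.1531j, V4=0.2798+0.01571j
aux → i_V1=-0.1140+0.4961j

0.2798+0.01571j V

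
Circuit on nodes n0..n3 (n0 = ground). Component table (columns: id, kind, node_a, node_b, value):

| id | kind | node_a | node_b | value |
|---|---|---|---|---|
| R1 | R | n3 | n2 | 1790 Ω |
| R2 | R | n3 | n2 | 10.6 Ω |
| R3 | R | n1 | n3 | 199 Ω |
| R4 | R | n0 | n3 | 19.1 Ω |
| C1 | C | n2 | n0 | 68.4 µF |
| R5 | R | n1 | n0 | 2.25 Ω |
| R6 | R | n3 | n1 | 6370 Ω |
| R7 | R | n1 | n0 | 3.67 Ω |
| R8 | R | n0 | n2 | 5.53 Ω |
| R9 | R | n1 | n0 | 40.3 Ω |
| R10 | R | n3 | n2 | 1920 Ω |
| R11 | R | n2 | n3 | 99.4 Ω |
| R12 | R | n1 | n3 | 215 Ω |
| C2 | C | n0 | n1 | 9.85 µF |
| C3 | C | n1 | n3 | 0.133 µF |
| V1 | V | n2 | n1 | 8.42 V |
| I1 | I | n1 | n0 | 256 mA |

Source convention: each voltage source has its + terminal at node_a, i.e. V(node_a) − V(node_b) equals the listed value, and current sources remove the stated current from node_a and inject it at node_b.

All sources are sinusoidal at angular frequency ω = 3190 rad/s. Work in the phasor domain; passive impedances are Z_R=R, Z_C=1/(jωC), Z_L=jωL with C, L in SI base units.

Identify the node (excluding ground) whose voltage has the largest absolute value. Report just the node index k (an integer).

Apply KCL at each of the 3 non-ground nodes and solve the resulting linear system.
Node n1: branches {R3, R5, R6, R7, R9, R12, C2, C3, V1, I1} → V_1 = -2.476-1.271j
Node n2: branches {R1, R2, C1, R8, R10, R11, V1} → V_2 = 5.944-1.271j
Node n3: branches {R1, R2, R3, R4, R6, R10, R11, R12, C3} → V_3 = 3.595-0.8895j
Source currents: i(V1)=-1.600-1.027j

2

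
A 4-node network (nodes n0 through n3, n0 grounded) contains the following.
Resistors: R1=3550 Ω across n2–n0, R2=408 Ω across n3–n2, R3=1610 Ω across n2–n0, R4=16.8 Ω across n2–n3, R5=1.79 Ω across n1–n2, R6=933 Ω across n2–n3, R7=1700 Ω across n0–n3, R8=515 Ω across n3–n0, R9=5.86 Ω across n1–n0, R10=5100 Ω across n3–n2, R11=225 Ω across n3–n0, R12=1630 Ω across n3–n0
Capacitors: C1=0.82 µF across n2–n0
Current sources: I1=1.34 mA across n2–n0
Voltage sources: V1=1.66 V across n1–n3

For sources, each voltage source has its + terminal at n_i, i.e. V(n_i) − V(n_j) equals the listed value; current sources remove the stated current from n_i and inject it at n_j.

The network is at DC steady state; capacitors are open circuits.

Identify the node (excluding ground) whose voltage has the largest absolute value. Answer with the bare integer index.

3

MNA unknowns: 3 node voltages V₁..V_3 plus 1 source current (V1)
R1: Y=0.0002817 on G[2,0]
R2: Y=0.002451 on G[3,2]
R3: Y=0.0006211 on G[2,0]
R4: Y=0.05952 on G[2,3]
R5: Y=0.5587 on G[1,2]
R6: Y=0.001072 on G[2,3]
R7: Y=0.0005882 on G[0,3]
C1: Y=0.000 on G[2,0]
I1: z[2]−=0.00134, z[0]+=0.00134
R8: Y=0.001942 on G[3,0]
R9: Y=0.1706 on G[1,0]
R10: Y=0.0001961 on G[3,2]
R11: Y=0.004444 on G[3,0]
R12: Y=0.0006135 on G[3,0]
V1: row V1−V3=1.66, i_V1 at 1,3
solve → V1=0.06369, V2=-0.1071, V3=-1.596
aux → i_V1=-0.1063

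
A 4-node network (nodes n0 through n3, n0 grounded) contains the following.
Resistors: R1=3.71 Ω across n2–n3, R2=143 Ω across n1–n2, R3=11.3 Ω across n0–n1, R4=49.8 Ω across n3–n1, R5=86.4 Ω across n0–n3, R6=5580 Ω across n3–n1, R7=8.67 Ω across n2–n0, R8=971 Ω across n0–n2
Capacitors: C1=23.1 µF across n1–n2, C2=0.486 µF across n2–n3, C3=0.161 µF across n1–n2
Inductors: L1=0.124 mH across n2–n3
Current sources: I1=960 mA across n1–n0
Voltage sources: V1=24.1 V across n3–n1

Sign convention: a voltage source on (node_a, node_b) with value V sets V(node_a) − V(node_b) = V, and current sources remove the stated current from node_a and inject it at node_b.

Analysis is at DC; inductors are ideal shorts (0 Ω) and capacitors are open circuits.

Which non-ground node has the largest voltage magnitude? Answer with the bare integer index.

1

Element admittances at DC:
  Y(R1) = 0.2695 S between n2,n3
  Y(R2) = 0.006993 S between n1,n2
  Y(C1) = 0.000 S between n1,n2
  L1: short n2↔n3 (DC inductor)
  Y(R3) = 0.08850 S between n0,n1
  Y(C2) = 0.000 S between n2,n3
  Y(R4) = 0.02008 S between n3,n1
  Y(R5) = 0.01157 S between n0,n3
  I1: injects 0.96 A into n0 (from n1)
  Y(R6) = 0.0001792 S between n3,n1
  Y(R7) = 0.1153 S between n2,n0
  Y(C3) = 0.000 S between n1,n2
  Y(R8) = 0.001030 S between n0,n2
  V1: constraint V(n3)−V(n1) = 24.1
Assemble and solve the 5×5 MNA system:
  V(n1)=-18.68  V(n2)=5.418  V(n3)=5.418
  i(L1)=-0.7991  i(V1)=-1.350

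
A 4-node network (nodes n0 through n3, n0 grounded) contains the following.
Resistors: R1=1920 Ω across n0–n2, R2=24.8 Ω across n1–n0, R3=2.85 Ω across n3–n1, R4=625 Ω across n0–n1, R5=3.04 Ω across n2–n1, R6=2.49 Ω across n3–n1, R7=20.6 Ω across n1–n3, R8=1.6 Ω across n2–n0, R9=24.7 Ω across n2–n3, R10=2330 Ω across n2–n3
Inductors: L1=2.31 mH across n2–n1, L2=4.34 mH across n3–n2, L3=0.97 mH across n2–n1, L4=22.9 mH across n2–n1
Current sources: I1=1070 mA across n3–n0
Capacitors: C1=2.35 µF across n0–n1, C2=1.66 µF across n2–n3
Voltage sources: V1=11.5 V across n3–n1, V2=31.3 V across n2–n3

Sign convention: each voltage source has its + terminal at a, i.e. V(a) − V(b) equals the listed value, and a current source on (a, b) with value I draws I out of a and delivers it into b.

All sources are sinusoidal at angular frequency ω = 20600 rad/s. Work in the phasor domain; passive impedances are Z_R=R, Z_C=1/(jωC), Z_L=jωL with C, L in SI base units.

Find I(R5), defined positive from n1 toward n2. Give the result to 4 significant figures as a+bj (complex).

-14.08+0.000j A

Apply KCL at each of the 3 non-ground nodes and solve the resulting linear system.
Node n1: branches {R2, R3, R4, L1, R5, R6, R7, C1, L3, L4, V1} → V_1 = -41.50+3.010j
Node n2: branches {R1, L1, R5, R8, L2, C2, R9, R10, L3, L4, V2} → V_2 = 1.303+3.010j
Node n3: branches {R3, R6, I1, R7, L2, C2, R9, R10, V1, V2} → V_3 = -30.00+3.010j
Source currents: i(V1)=-25.18+1.249j, i(V2)=-16.17+0.5292j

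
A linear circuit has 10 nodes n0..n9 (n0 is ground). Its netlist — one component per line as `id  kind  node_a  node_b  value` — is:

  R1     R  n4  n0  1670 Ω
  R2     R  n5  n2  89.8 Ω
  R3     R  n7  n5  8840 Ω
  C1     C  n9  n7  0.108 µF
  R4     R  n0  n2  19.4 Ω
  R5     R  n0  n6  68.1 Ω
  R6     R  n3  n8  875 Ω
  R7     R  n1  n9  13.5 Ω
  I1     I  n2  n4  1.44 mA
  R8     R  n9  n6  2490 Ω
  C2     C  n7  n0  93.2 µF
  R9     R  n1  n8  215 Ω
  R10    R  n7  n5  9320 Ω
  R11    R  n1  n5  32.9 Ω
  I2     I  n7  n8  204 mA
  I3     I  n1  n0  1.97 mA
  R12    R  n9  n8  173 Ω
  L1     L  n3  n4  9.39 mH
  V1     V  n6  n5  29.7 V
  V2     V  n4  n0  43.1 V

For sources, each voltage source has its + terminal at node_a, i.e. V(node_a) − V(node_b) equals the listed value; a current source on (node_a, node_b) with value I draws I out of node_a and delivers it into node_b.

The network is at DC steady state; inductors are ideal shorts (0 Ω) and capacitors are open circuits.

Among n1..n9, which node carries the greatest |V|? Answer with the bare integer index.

7

Apply KCL at each of the 9 non-ground nodes and solve the resulting linear system.
Node n1: branches {R7, R9, R11, I3} → V_1 = -9.041
Node n2: branches {R2, R4, I1} → V_2 = -3.047
Node n3: branches {R6, L1} → V_3 = 43.10
Node n4: branches {R1, I1, L1, V2} → V_4 = 43.10
Node n5: branches {R2, R3, R10, R11, V1} → V_5 = -17.02
Node n6: branches {R5, R8, V1} → V_6 = 12.68
Node n7: branches {R3, C1, C2, R10, I2} → V_7 = -942.5
Node n8: branches {R6, R9, I2, R12} → V_8 = 14.64
Node n9: branches {C1, R7, R8, R12} → V_9 = -7.227
Source currents: i(L1)=-0.03253, i(V1)=-0.1942, i(V2)=-0.05690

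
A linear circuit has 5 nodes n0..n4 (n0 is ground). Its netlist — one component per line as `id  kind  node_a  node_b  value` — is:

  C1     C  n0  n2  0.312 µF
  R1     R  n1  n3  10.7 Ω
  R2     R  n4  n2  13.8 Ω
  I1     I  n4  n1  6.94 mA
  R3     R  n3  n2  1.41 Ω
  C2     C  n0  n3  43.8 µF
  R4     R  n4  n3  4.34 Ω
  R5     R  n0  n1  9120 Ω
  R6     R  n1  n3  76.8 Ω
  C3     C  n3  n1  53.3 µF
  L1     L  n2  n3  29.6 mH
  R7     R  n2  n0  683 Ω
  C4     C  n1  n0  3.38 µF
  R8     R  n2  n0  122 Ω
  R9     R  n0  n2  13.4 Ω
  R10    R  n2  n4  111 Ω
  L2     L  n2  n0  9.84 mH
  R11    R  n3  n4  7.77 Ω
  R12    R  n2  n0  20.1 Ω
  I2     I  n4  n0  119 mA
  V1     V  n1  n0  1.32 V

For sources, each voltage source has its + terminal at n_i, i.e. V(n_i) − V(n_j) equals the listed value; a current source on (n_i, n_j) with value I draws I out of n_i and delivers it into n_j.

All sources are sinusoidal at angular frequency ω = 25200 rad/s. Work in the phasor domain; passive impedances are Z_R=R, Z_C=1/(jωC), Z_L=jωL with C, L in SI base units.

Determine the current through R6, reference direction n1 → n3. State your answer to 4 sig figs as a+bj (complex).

Apply KCL at each of the 4 non-ground nodes and solve the resulting linear system.
Node n1: branches {R1, I1, R5, R6, C3, C4, V1} → V_1 = 1.320+0.000j
Node n2: branches {C1, R2, R3, L1, R7, R8, R9, R10, L2, R12} → V_2 = 0.5873+0.04628j
Node n3: branches {R1, R3, C2, R4, R6, C3, L1, R11} → V_3 = 0.7186+0.05740j
Node n4: branches {R2, I1, R4, R10, R11, I2} → V_4 = 0.4085+0.05534j
Source currents: i(V1)=-0.1343-0.9141j

0.007830-0.0007474j A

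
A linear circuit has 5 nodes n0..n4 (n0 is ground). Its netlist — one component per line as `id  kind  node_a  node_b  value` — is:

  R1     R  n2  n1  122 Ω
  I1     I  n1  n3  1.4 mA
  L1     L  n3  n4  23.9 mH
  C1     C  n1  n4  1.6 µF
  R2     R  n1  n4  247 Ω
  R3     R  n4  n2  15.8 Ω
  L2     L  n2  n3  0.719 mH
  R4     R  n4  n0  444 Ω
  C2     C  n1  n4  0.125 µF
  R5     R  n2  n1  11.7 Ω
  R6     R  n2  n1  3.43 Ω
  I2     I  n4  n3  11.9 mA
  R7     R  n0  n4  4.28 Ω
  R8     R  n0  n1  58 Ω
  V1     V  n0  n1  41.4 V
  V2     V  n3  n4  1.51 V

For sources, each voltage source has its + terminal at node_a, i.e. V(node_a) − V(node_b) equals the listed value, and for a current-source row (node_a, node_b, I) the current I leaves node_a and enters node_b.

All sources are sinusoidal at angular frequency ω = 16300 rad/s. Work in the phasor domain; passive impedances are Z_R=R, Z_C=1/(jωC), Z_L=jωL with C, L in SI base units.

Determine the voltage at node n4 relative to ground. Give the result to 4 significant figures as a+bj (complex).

-9.927+3.706j V

MNA unknowns: 4 node voltages V₁..V_4 plus 2 source currents (V1, V2)
R1: Y=0.008197+0.000j on G[2,1]
I1: z[1]−=0.0014, z[3]+=0.0014
L1: Y=0.000-0.002567j on G[3,4]
C1: Y=0.000+0.02608j on G[1,4]
R2: Y=0.004049+0.000j on G[1,4]
R3: Y=0.06329+0.000j on G[4,2]
L2: Y=0.000-0.08533j on G[2,3]
R4: Y=0.002252+0.000j on G[4,0]
C2: Y=0.000+0.002037j on G[1,4]
R5: Y=0.08547+0.000j on G[2,1]
R6: Y=0.2915+0.000j on G[2,1]
I2: z[4]−=0.0119, z[3]+=0.0119
R7: Y=0.2336+0.000j on G[0,4]
R8: Y=0.01724+0.000j on G[0,1]
V1: row V0−V1=41.4, i_V1 at 0,1
V2: row V3−V4=1.51, i_V2 at 3,4
solve → V1=-41.40+0.000j, V2=-35.38-4.606j, V3=-8.417+3.706j, V4=-9.927+3.706j
aux → i_V1=-3.056+0.8743j, i_V2=-0.6960+2.304j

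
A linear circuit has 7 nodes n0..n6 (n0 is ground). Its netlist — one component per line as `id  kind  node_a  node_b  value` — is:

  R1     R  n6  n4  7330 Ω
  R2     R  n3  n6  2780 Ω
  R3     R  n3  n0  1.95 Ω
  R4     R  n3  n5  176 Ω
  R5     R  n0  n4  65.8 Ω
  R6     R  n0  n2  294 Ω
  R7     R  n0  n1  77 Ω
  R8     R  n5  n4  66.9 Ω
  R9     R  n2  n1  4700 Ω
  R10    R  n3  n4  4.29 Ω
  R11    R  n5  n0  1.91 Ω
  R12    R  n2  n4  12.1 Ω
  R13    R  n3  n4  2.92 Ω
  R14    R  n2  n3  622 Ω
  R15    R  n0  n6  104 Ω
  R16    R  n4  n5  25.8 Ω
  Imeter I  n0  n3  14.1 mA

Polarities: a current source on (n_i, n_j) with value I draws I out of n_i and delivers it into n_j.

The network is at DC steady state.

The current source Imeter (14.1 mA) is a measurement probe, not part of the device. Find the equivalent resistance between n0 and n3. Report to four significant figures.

R_eq = 1.729 Ω

Apply KCL at each of the 6 non-ground nodes and solve the resulting linear system.
Node n1: branches {R7, R9} → V_1 = 0.0003384
Node n2: branches {R6, R9, R12, R14} → V_2 = 0.02100
Node n3: branches {R2, R3, R4, R10, R13, R14, Imeter} → V_3 = 0.02438
Node n4: branches {R1, R5, R8, R10, R12, R13, R16} → V_4 = 0.02185
Node n5: branches {R4, R8, R11, R16} → V_5 = 0.002250
Node n6: branches {R1, R2, R15} → V_6 = 0.001162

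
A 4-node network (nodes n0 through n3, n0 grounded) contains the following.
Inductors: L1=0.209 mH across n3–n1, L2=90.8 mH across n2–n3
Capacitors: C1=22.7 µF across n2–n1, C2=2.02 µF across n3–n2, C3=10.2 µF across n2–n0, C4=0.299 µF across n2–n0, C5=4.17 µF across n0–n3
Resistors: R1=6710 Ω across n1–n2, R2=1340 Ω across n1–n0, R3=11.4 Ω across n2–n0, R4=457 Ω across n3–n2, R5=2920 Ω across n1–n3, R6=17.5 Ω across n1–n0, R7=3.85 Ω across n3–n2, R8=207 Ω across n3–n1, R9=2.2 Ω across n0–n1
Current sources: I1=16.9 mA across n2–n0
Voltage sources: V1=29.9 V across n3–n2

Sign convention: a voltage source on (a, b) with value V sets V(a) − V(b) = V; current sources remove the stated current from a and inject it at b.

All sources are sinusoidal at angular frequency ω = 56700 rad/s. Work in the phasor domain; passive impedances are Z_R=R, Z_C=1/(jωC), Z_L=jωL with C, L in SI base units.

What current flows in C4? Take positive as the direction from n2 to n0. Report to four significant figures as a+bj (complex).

0.05632-0.08166j A

MNA unknowns: 3 node voltages V₁..V_3 plus 1 source current (V1)
L1: Y=0.000-0.08439j on G[3,1]
C1: Y=0.000+1.287j on G[2,1]
R1: Y=0.0001490+0.000j on G[1,2]
R2: Y=0.0007463+0.000j on G[1,0]
R3: Y=0.08772+0.000j on G[2,0]
R4: Y=0.002188+0.000j on G[3,2]
R5: Y=0.0003425+0.000j on G[1,3]
L2: Y=0.000-0.0001942j on G[2,3]
R6: Y=0.05714+0.000j on G[1,0]
C2: Y=0.000+0.1145j on G[3,2]
I1: z[2]−=0.0169, z[0]+=0.0169
C3: Y=0.000+0.5783j on G[2,0]
C4: Y=0.000+0.01695j on G[2,0]
R7: Y=0.2597+0.000j on G[3,2]
C5: Y=0.000+0.2364j on G[0,3]
R8: Y=0.004831+0.000j on G[3,1]
R9: Y=0.4545+0.000j on G[0,1]
V1: row V3−V2=29.9, i_V1 at 3,2
solve → V1=-4.600-5.410j, V2=-4.817-3.322j, V3=25.08-3.322j
aux → i_V1=-8.947-6.855j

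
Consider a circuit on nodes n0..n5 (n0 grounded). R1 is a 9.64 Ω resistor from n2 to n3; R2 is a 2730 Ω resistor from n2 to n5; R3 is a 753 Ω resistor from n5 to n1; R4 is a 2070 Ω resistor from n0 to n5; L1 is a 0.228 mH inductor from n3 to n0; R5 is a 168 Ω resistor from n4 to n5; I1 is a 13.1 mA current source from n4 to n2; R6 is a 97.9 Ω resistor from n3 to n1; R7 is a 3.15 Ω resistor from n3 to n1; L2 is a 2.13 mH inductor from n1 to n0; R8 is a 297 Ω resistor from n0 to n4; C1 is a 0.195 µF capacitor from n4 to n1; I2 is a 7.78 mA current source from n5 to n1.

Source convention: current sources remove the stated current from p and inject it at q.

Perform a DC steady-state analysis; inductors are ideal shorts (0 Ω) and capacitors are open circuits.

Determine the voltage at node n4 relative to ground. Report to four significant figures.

Element admittances at DC:
  Y(R1) = 0.1037 S between n2,n3
  Y(R2) = 0.0003663 S between n2,n5
  Y(R3) = 0.001328 S between n5,n1
  Y(R4) = 0.0004831 S between n0,n5
  L1: short n3↔n0 (DC inductor)
  Y(R5) = 0.005952 S between n4,n5
  I1: injects 0.0131 A into n2 (from n4)
  Y(R6) = 0.01021 S between n3,n1
  Y(R7) = 0.3175 S between n3,n1
  L2: short n1↔n0 (DC inductor)
  Y(R8) = 0.003367 S between n0,n4
  Y(C1) = 0.000 S between n4,n1
  I2: injects 0.00778 A into n1 (from n5)
Assemble and solve the 7×7 MNA system:
  V(n1)=0.000  V(n2)=0.1127  V(n3)=0.000  V(n4)=-3.783  V(n5)=-3.721
  i(L1)=0.01170  i(L2)=0.002838

-3.783 V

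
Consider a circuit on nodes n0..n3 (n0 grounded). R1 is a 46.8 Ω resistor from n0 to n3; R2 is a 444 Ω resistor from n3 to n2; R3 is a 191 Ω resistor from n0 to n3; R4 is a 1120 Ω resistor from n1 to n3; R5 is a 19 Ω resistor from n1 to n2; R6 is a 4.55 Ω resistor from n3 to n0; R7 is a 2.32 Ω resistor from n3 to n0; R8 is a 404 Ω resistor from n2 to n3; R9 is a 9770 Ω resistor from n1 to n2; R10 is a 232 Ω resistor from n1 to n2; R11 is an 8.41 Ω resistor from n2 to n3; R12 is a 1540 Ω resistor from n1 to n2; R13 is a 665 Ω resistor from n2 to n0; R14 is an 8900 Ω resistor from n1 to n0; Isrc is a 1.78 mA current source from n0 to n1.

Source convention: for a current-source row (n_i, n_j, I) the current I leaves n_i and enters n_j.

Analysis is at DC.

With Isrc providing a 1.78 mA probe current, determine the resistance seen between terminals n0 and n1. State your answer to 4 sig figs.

R_eq = 26.13 Ω

Element admittances at DC:
  Y(R1) = 0.02137 S between n0,n3
  Y(R2) = 0.002252 S between n3,n2
  Y(R3) = 0.005236 S between n0,n3
  Y(R4) = 0.0008929 S between n1,n3
  Y(R5) = 0.05263 S between n1,n2
  Y(R6) = 0.2198 S between n3,n0
  Y(R7) = 0.4310 S between n3,n0
  Y(R8) = 0.002475 S between n2,n3
  Y(R9) = 0.0001024 S between n1,n2
  Y(R10) = 0.004310 S between n1,n2
  Y(R11) = 0.1189 S between n2,n3
  Y(R12) = 0.0006494 S between n1,n2
  Y(R13) = 0.001504 S between n2,n0
  Y(R14) = 0.0001124 S between n1,n0
  Isrc: injects 0.00178 A into n1 (from n0)
Assemble and solve the 3×3 MNA system:
  V(n1)=0.04650  V(n2)=0.01642  V(n3)=0.002583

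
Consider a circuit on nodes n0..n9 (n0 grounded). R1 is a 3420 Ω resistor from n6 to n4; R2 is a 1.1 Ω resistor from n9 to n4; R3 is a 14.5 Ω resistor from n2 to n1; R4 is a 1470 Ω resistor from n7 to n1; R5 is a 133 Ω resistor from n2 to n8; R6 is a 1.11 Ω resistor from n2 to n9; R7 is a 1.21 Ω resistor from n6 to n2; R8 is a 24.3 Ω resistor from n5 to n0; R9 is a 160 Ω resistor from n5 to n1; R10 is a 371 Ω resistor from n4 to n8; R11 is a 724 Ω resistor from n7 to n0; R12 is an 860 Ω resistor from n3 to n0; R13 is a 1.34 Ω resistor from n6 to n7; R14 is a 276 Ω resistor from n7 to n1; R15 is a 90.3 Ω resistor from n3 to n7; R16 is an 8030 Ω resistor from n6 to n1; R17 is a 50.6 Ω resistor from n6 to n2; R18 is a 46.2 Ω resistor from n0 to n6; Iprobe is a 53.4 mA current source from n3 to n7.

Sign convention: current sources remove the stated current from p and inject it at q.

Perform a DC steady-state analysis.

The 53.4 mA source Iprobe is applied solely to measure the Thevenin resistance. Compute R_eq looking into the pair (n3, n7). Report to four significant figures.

MNA unknowns: 9 node voltages V₁..V_9
R1: Y=0.0002924 on G[6,4]
R2: Y=0.9091 on G[9,4]
R3: Y=0.06897 on G[2,1]
R4: Y=0.0006803 on G[7,1]
R5: Y=0.007519 on G[2,8]
R6: Y=0.9009 on G[2,9]
R7: Y=0.8264 on G[6,2]
R8: Y=0.04115 on G[5,0]
R9: Y=0.006250 on G[5,1]
R10: Y=0.002695 on G[4,8]
R11: Y=0.001381 on G[7,0]
R12: Y=0.001163 on G[3,0]
R13: Y=0.7463 on G[6,7]
R14: Y=0.003623 on G[7,1]
R15: Y=0.01107 on G[3,7]
R16: Y=0.0001245 on G[6,1]
R17: Y=0.01976 on G[6,2]
R18: Y=0.02165 on G[0,6]
Iprobe: z[3]−=0.0534, z[7]+=0.0534
solve → V1=0.1613, V2=0.1728, V3=-4.201, V4=0.1728, V5=0.02127, V6=0.1738, V7=0.1799, V8=0.1728, V9=0.1728

R_eq = 82.04 Ω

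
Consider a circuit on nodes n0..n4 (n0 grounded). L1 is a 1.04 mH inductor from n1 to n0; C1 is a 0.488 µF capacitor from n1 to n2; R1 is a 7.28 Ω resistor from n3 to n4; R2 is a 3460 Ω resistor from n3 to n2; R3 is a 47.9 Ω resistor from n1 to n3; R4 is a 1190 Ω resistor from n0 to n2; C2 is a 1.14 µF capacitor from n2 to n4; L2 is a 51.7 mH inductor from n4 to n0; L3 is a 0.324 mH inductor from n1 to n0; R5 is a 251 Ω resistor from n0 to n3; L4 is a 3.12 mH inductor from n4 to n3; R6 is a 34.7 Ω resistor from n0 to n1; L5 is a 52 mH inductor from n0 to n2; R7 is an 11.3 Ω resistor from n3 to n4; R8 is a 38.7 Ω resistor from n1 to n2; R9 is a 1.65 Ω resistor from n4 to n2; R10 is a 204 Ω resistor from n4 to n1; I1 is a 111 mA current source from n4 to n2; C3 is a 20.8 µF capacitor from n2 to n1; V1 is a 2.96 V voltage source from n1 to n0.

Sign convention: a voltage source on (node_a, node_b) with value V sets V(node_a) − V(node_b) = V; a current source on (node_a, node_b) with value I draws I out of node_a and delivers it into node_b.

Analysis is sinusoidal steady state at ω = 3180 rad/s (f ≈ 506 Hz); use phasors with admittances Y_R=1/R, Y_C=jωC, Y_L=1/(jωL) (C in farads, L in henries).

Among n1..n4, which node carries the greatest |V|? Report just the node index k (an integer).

Apply KCL at each of the 4 non-ground nodes and solve the resulting linear system.
Node n1: branches {L1, C1, R3, L3, R6, R8, R10, C3, V1} → V_1 = 2.960+0.000j
Node n2: branches {C1, R2, R4, C2, L5, R8, R9, I1, C3} → V_2 = 3.208+0.3855j
Node n3: branches {R1, R2, R3, R5, L4, R7} → V_3 = 2.970+0.3478j
Node n4: branches {R1, C2, L2, L4, R7, R9, R10, I1} → V_4 = 3.000+0.3994j
Source currents: i(V1)=-0.1046+3.804j

2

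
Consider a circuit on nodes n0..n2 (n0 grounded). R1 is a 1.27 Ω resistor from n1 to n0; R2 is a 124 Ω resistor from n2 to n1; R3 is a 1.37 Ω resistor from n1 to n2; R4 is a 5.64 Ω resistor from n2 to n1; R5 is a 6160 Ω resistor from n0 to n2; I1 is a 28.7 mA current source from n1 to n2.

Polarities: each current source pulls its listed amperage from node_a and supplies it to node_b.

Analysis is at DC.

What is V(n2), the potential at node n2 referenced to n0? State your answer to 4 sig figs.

MNA unknowns: 2 node voltages V₁..V_2
R1: Y=0.7874 on G[1,0]
R2: Y=0.008065 on G[2,1]
R3: Y=0.7299 on G[1,2]
R4: Y=0.1773 on G[2,1]
R5: Y=0.0001623 on G[0,2]
I1: z[1]−=0.0287, z[2]+=0.0287
solve → V1=-6.462e-06, V2=0.03134

0.03134 V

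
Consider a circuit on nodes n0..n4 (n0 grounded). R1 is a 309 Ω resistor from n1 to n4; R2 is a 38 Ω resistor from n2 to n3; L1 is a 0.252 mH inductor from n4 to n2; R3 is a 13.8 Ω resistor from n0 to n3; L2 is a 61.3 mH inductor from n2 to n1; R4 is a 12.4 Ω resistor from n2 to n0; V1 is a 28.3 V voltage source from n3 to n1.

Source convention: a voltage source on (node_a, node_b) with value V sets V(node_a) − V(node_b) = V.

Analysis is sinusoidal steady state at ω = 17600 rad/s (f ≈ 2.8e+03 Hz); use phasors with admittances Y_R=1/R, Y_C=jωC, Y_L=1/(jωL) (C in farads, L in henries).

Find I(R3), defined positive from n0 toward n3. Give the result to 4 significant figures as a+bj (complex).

-0.05182+0.01478j A

Element admittances at ω=17600 rad/s:
  Y(R1) = 0.003236+0.000j S between n1,n4
  Y(R2) = 0.02632+0.000j S between n2,n3
  Y(L1) = 0.000-0.2255j S between n4,n2
  Y(R3) = 0.07246+0.000j S between n0,n3
  Y(L2) = 0.000-0.0009269j S between n2,n1
  Y(R4) = 0.08065+0.000j S between n2,n0
  V1: constraint V(n3)−V(n1) = 28.3
Assemble and solve the 5×5 MNA system:
  V(n1)=-27.58-0.2040j  V(n2)=-0.6426+0.1833j  V(n3)=0.7151-0.2040j  V(n4)=-0.6426-0.2034j
  i(V1)=-0.08755+0.02497j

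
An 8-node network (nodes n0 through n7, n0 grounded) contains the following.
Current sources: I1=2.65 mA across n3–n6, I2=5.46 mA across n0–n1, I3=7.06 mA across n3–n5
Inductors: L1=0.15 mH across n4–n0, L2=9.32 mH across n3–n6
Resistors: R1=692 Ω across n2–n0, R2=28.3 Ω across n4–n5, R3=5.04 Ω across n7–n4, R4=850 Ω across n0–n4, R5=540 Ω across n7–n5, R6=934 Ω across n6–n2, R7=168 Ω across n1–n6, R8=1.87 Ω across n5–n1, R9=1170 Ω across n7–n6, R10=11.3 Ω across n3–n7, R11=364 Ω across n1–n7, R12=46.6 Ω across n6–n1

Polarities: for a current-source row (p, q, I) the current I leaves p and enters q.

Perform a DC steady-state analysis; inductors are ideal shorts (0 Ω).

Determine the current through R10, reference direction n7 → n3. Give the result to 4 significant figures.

0.001598 A

Element admittances at DC:
  I1: injects 0.00265 A into n6 (from n3)
  L1: short n4↔n0 (DC inductor)
  Y(R1) = 0.001445 S between n2,n0
  Y(R2) = 0.03534 S between n4,n5
  Y(R3) = 0.1984 S between n7,n4
  Y(R4) = 0.001176 S between n0,n4
  Y(R5) = 0.001852 S between n7,n5
  Y(R6) = 0.001071 S between n6,n2
  Y(R7) = 0.005952 S between n1,n6
  Y(R8) = 0.5348 S between n5,n1
  Y(R9) = 0.0008547 S between n7,n6
  Y(R10) = 0.08850 S between n3,n7
  Y(R11) = 0.002747 S between n1,n7
  I2: injects 0.00546 A into n1 (from n0)
  L2: short n3↔n6 (DC inductor)
  Y(R12) = 0.02146 S between n6,n1
  I3: injects 0.00706 A into n5 (from n3)
Assemble and solve the 9×9 MNA system:
  V(n1)=0.1762  V(n2)=-0.009365  V(n3)=-0.02201  V(n4)=0.000  V(n5)=0.1771  V(n6)=-0.02201  V(n7)=-0.003948
  i(L1)=0.005474  i(L2)=-0.008112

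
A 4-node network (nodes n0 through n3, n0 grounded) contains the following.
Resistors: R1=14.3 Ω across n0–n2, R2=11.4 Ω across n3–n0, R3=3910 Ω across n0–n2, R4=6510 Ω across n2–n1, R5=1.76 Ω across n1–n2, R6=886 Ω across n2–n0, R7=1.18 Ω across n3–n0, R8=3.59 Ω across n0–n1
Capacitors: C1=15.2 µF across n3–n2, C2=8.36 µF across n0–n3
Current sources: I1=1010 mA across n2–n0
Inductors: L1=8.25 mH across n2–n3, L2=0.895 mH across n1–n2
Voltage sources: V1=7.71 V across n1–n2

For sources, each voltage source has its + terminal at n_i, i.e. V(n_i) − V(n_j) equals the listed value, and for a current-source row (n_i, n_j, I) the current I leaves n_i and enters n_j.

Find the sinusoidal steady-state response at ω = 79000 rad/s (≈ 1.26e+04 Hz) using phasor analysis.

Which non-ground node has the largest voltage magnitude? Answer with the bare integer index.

Apply KCL at each of the 3 non-ground nodes and solve the resulting linear system.
Node n1: branches {R4, R5, L2, R8, V1} → V_1 = 5.019+2.372j
Node n2: branches {R1, C1, I1, L1, R3, R4, R5, R6, L2, V1} → V_2 = -2.691+2.372j
Node n3: branches {C1, R2, L1, R7, C2} → V_3 = -1.999+0.5244j
Source currents: i(V1)=-5.780-0.5517j

1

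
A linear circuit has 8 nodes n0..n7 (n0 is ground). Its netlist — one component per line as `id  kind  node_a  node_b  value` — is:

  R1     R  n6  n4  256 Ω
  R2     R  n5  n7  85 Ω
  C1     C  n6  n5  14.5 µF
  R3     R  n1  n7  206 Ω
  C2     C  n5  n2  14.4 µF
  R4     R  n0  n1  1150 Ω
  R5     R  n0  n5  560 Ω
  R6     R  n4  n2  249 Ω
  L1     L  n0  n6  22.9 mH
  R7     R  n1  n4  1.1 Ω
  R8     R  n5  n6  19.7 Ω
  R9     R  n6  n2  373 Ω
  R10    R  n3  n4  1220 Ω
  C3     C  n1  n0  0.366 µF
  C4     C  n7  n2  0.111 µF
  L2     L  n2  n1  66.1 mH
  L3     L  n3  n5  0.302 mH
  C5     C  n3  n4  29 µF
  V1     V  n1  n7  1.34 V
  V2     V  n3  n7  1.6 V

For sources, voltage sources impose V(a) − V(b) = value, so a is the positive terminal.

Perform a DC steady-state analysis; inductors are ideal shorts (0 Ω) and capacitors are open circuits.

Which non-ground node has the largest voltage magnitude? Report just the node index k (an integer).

Apply KCL at each of the 7 non-ground nodes and solve the resulting linear system.
Node n1: branches {R3, R4, R7, C3, L2, V1} → V_1 = -0.2278
Node n2: branches {C2, R6, R9, C4, L2} → V_2 = -0.2278
Node n3: branches {R10, L3, C5, V2} → V_3 = 0.03223
Node n4: branches {R1, R6, R7, R10, C5} → V_4 = -0.2266
Node n5: branches {R2, C1, C2, R5, R8, L3} → V_5 = 0.03223
Node n6: branches {R1, C1, L1, R8, R9} → V_6 = 0.000
Node n7: branches {R2, R3, C4, V1, V2} → V_7 = -1.568
Source currents: i(L1)=-0.0001405, i(L2)=0.0006155, i(L3)=0.02052, i(V1)=-0.004599, i(V2)=-0.02073

7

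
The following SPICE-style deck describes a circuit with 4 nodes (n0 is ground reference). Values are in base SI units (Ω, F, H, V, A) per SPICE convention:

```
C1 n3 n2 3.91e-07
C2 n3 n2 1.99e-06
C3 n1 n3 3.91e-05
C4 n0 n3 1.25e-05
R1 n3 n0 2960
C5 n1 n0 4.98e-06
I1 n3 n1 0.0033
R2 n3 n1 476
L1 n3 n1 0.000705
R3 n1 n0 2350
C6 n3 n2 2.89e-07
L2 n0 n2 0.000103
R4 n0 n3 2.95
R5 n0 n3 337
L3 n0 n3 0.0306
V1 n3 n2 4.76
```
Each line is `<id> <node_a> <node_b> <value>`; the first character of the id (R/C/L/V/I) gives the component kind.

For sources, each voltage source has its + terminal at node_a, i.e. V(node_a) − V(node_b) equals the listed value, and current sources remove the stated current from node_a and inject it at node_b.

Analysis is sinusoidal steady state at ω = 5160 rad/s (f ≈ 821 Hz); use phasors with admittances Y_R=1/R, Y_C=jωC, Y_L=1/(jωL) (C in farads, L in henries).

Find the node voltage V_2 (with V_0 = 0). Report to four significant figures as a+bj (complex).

Apply KCL at each of the 3 non-ground nodes and solve the resulting linear system.
Node n1: branches {C3, C5, I1, R2, L1, R3} → V_1 = 7.422-1.549j
Node n2: branches {C1, C2, C6, L2, V1} → V_2 = 0.08107-0.9323j
Node n3: branches {C1, C2, C3, C4, R1, I1, R2, L1, C6, R4, R5, L3, V1} → V_3 = 4.841-0.9323j
Source currents: i(V1)=-1.754-0.2181j

0.08107-0.9323j V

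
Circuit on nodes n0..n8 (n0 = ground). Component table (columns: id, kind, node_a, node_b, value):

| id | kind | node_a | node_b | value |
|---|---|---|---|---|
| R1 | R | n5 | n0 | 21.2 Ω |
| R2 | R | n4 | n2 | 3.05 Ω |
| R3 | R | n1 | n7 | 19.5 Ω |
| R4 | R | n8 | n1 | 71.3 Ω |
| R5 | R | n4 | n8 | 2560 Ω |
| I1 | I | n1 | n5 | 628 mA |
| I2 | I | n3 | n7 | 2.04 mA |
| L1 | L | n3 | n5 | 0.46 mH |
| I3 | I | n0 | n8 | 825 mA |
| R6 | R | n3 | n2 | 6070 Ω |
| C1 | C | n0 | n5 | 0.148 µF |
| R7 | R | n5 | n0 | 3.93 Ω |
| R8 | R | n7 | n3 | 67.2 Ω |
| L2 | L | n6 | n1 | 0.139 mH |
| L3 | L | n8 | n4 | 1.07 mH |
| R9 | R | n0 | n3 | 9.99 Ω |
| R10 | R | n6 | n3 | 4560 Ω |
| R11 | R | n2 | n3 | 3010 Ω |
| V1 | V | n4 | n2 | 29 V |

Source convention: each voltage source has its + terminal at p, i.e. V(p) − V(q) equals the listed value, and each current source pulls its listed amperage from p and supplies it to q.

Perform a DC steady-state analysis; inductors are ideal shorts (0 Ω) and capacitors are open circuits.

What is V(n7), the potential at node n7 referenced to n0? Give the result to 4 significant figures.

Element admittances at DC:
  Y(R1) = 0.04717 S between n5,n0
  Y(R2) = 0.3279 S between n4,n2
  Y(R3) = 0.05128 S between n1,n7
  Y(R4) = 0.01403 S between n8,n1
  Y(R5) = 0.0003906 S between n4,n8
  I1: injects 0.628 A into n5 (from n1)
  I2: injects 0.00204 A into n7 (from n3)
  L1: short n3↔n5 (DC inductor)
  I3: injects 0.825 A into n8 (from n0)
  Y(R6) = 0.0001647 S between n3,n2
  Y(C1) = 0.000 S between n0,n5
  Y(R7) = 0.2545 S between n5,n0
  Y(R8) = 0.01488 S between n7,n3
  L2: short n6↔n1 (DC inductor)
  L3: short n8↔n4 (DC inductor)
  Y(R9) = 0.1001 S between n0,n3
  Y(R10) = 0.0002193 S between n6,n3
  Y(R11) = 0.0003322 S between n2,n3
  V1: constraint V(n4)−V(n2) = 29
Assemble and solve the 12×12 MNA system:
  V(n1)=17.12  V(n2)=45.40  V(n3)=2.054  V(n4)=74.40  V(n5)=2.054  V(n6)=17.12  V(n7)=13.76  V(n8)=74.40
  i(L1)=-0.008571  i(L2)=-0.003303  i(L3)=0.02154  i(V1)=-9.487

13.76 V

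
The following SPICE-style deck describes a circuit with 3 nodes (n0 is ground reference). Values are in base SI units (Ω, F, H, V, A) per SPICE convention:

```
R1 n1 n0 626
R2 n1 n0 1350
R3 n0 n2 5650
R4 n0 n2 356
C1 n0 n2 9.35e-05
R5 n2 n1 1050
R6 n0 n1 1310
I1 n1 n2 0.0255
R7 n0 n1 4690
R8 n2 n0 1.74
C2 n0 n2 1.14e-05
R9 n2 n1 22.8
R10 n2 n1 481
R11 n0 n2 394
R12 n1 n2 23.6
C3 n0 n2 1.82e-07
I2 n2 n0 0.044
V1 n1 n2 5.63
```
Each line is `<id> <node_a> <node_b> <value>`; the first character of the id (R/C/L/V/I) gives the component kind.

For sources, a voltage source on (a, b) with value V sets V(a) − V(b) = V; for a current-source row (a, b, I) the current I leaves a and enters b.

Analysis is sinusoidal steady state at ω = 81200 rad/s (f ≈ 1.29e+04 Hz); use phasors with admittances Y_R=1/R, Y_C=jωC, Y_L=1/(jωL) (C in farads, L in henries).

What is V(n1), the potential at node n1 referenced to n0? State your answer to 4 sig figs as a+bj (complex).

5.630+0.007310j V

MNA unknowns: 2 node voltages V₁..V_2 plus 1 source current (V1)
R1: Y=0.001597+0.000j on G[1,0]
R2: Y=0.0007407+0.000j on G[1,0]
R3: Y=0.0001770+0.000j on G[0,2]
R4: Y=0.002809+0.000j on G[0,2]
C1: Y=0.000+7.592j on G[0,2]
R5: Y=0.0009524+0.000j on G[2,1]
R6: Y=0.0007634+0.000j on G[0,1]
I1: z[1]−=0.0255, z[2]+=0.0255
R7: Y=0.0002132+0.000j on G[0,1]
R8: Y=0.5747+0.000j on G[2,0]
C2: Y=0.000+0.9257j on G[0,2]
R9: Y=0.04386+0.000j on G[2,1]
R10: Y=0.002079+0.000j on G[2,1]
R11: Y=0.002538+0.000j on G[0,2]
R12: Y=0.04237+0.000j on G[1,2]
C3: Y=0.000+0.01478j on G[0,2]
I2: z[2]−=0.044, z[0]+=0.044
V1: row V1−V2=5.63, i_V1 at 1,2
solve → V1=5.630+0.007310j, V2=-0.0004999+0.007310j
aux → i_V1=-0.5467-2.423e-05j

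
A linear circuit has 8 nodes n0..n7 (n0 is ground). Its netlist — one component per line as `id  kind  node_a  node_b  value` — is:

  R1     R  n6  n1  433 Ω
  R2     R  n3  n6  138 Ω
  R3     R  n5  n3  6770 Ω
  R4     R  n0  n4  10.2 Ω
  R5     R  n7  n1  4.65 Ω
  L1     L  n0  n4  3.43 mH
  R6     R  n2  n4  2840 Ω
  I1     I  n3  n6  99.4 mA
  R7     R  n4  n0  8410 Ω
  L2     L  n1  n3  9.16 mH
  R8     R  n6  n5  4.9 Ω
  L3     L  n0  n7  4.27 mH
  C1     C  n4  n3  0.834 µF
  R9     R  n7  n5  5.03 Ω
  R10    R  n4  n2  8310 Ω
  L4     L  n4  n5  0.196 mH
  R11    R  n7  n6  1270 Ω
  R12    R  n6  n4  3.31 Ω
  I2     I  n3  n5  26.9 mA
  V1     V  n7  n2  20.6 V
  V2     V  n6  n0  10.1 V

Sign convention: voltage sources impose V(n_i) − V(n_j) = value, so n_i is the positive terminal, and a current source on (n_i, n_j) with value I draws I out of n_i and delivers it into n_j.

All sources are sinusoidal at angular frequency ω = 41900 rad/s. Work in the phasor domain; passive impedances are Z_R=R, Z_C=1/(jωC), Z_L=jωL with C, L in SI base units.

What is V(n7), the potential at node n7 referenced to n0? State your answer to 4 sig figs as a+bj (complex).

Apply KCL at each of the 7 non-ground nodes and solve the resulting linear system.
Node n1: branches {R1, R5, L2} → V_1 = 9.388+1.447j
Node n2: branches {R6, R10, V1} → V_2 = -11.23+1.435j
Node n3: branches {R2, R3, I1, L2, C1, I2} → V_3 = 7.078+2.682j
Node n4: branches {R4, L1, R6, R7, C1, R10, L4, R12} → V_4 = 7.813-0.3886j
Node n5: branches {R3, R8, R9, L4, I2} → V_5 = 9.333+1.168j
Node n6: branches {R1, R2, I1, R8, R11, R12, V2} → V_6 = 10.10+0.000j
Node n7: branches {R5, L3, R9, R11, V1} → V_7 = 9.365+1.435j
Source currents: i(V1)=-0.008999+0.0008614j, i(V2)=-0.7722+0.1449j

9.365+1.435j V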